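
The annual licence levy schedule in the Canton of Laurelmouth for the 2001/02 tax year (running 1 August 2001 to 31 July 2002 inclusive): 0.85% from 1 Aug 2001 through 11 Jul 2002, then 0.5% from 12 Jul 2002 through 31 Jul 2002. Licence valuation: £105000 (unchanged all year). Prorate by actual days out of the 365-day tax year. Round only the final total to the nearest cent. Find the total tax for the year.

1 Aug 2001 – 11 Jul 2002: 345 days at 0.85% → £105000 × 0.85% × 345/365 = £843.5959
12 Jul – 31 Jul 2002: 20 days at 0.5% → £105000 × 0.5% × 20/365 = £28.7671
Total = £872.3630

£872.36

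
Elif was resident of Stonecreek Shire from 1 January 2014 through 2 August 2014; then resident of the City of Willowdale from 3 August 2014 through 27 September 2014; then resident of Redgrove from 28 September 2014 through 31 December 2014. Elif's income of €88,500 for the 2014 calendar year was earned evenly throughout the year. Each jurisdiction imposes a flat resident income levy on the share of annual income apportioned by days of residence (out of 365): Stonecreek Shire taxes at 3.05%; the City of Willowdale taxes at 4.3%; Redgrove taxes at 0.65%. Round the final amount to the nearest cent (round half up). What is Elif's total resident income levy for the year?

€2,316.15

Stonecreek Shire, 1 January – 2 August 2014: 214 days → €88,500 × 3.05% × 214/365 = €1,582.5740
The City of Willowdale, 3 August – 27 September 2014: 56 days → €88,500 × 4.3% × 56/365 = €583.8575
Redgrove, 28 September – 31 December 2014: 95 days → €88,500 × 0.65% × 95/365 = €149.7226
Total = €2,316.1541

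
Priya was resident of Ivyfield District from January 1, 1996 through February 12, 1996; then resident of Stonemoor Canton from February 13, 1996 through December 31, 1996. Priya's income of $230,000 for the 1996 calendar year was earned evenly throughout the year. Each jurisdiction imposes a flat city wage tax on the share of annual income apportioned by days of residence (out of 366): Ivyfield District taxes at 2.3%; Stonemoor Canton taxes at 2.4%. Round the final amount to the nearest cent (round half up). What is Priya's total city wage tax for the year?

$5,492.98

Ivyfield District, January 1 – February 12, 1996: 43 days → $230,000 × 2.3% × 43/366 = $621.5027
Stonemoor Canton, February 13 – December 31, 1996: 323 days → $230,000 × 2.4% × 323/366 = $4,871.4754
Total = $5,492.9781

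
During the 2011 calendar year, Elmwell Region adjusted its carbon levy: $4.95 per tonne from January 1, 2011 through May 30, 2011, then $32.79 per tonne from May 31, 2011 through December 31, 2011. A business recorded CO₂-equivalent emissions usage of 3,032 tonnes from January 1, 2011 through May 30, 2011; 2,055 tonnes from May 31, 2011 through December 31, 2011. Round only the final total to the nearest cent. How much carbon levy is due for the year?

January 1 – May 30, 2011: 3,032 tonnes at $4.95/tonne → $15,008.40
May 31 – December 31, 2011: 2,055 tonnes at $32.79/tonne → $67,383.45

$82,391.85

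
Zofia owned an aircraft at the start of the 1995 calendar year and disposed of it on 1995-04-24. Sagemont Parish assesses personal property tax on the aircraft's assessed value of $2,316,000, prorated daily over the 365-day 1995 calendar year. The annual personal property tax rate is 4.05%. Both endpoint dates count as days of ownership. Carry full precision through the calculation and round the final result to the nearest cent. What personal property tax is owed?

Days held (1995-01-01 to 1995-04-24): 114 out of 365
Tax = $2,316,000 × 4.05% × 114/365 = $29,295.8137

$29,295.81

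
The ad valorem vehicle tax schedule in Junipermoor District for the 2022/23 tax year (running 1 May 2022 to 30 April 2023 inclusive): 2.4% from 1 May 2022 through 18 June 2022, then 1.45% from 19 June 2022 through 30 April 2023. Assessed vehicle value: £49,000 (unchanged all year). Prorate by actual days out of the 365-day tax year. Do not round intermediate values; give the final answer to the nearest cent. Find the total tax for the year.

1 May – 18 June 2022: 49 days at 2.4% → £49,000 × 2.4% × 49/365 = £157.8740
19 June 2022 – 30 April 2023: 316 days at 1.45% → £49,000 × 1.45% × 316/365 = £615.1178
Total = £772.9918

£772.99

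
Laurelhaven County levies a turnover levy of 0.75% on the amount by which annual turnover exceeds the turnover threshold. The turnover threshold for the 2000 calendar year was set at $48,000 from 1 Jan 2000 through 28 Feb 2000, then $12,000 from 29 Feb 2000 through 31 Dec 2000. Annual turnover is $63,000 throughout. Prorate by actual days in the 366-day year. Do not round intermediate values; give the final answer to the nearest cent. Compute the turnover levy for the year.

1 Jan – 28 Feb 2000: 59 days, exemption $48,000 → ($63,000 − $48,000) × 0.75% × 59/366 = $18.1352
29 Feb – 31 Dec 2000: 307 days, exemption $12,000 → ($63,000 − $12,000) × 0.75% × 307/366 = $320.8402
Total = $338.9754

$338.98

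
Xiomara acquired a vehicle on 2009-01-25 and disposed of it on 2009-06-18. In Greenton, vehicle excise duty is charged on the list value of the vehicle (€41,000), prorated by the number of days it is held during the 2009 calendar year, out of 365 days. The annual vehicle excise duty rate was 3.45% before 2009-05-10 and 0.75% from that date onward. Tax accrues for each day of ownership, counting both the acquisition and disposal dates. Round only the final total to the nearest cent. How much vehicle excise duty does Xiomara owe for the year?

€440.61

2009-01-25 to 2009-05-09: 105 days at 3.45% → €41,000 × 3.45% × 105/365 = €406.9110
2009-05-10 to 2009-06-18: 40 days at 0.75% → €41,000 × 0.75% × 40/365 = €33.6986
Total = €440.6096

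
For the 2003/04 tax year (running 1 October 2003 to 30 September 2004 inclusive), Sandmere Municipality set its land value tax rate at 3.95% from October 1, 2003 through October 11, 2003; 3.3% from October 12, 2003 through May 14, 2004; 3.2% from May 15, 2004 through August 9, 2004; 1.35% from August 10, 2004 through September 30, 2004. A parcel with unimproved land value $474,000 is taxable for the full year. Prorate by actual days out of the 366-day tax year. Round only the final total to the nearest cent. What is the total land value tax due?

$14,308.71

October 1 – October 11, 2003: 11 days at 3.95% → $474,000 × 3.95% × 11/366 = $562.7131
October 12, 2003 – May 14, 2004: 216 days at 3.3% → $474,000 × 3.3% × 216/366 = $9,231.3443
May 15 – August 9, 2004: 87 days at 3.2% → $474,000 × 3.2% × 87/366 = $3,605.5082
August 10 – September 30, 2004: 52 days at 1.35% → $474,000 × 1.35% × 52/366 = $909.1475
Total = $14,308.7131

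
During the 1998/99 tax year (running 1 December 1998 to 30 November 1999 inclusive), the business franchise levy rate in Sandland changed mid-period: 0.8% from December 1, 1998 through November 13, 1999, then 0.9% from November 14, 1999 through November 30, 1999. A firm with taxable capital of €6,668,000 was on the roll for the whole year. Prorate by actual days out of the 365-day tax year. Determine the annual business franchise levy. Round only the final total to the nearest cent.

€53,654.56

December 1, 1998 – November 13, 1999: 348 days at 0.8% → €6,668,000 × 0.8% × 348/365 = €50,859.4849
November 14 – November 30, 1999: 17 days at 0.9% → €6,668,000 × 0.9% × 17/365 = €2,795.0795
Total = €53,654.5644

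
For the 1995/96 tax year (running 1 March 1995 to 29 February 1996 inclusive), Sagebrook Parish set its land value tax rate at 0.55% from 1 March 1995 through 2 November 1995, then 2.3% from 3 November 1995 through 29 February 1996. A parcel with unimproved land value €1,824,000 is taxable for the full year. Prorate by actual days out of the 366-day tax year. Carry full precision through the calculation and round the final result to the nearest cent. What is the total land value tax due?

€20,410.36

1 March – 2 November 1995: 247 days at 0.55% → €1,824,000 × 0.55% × 247/366 = €6,770.2295
3 November 1995 – 29 February 1996: 119 days at 2.3% → €1,824,000 × 2.3% × 119/366 = €13,640.1311
Total = €20,410.3607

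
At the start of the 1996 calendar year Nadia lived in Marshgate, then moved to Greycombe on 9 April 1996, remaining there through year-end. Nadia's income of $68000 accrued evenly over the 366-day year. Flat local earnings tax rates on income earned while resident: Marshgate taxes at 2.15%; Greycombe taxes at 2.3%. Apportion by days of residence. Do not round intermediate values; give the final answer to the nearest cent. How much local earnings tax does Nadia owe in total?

Marshgate, 1 January – 8 April 1996: 99 days → $68000 × 2.15% × 99/366 = $395.4590
Greycombe, 9 April – 31 December 1996: 267 days → $68000 × 2.3% × 267/366 = $1140.9508
Total = $1536.4098

$1536.41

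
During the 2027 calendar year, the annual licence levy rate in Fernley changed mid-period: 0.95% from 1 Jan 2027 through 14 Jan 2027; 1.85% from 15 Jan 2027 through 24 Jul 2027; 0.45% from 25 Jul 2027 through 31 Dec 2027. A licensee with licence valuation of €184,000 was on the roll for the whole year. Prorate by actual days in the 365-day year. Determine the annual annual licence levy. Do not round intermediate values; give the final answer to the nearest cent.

1 Jan – 14 Jan 2027: 14 days at 0.95% → €184,000 × 0.95% × 14/365 = €67.0466
15 Jan – 24 Jul 2027: 191 days at 1.85% → €184,000 × 1.85% × 191/365 = €1,781.2712
25 Jul – 31 Dec 2027: 160 days at 0.45% → €184,000 × 0.45% × 160/365 = €362.9589
Total = €2,211.2767

€2,211.28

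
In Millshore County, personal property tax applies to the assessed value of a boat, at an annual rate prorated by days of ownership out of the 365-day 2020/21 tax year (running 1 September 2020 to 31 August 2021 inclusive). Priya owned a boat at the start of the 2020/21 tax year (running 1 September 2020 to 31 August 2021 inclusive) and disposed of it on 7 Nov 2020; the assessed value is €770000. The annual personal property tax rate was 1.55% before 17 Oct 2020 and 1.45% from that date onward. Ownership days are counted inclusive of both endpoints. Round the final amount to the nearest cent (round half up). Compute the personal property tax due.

€2177.10

1 Sep – 16 Oct 2020: 46 days at 1.55% → €770000 × 1.55% × 46/365 = €1504.1370
17 Oct – 7 Nov 2020: 22 days at 1.45% → €770000 × 1.45% × 22/365 = €672.9589
Total = €2177.0959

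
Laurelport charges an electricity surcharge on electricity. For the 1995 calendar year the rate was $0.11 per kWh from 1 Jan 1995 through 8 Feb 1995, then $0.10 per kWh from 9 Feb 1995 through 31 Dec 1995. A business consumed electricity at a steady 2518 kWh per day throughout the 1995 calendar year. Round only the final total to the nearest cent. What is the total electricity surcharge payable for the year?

1 Jan – 8 Feb 1995: 39 days × 2518 kWh/day = 98,202 kWh at $0.11/kWh → $10,802.22
9 Feb – 31 Dec 1995: 326 days × 2518 kWh/day = 820,868 kWh at $0.10/kWh → $82,086.80

$92,889.02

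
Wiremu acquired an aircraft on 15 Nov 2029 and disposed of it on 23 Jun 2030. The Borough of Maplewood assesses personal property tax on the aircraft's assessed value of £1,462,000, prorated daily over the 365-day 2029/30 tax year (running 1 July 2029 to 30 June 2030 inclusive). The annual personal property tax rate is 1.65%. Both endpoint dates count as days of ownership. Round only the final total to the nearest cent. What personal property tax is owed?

Days held (15 Nov 2029 – 23 Jun 2030): 221 out of 365
Tax = £1,462,000 × 1.65% × 221/365 = £14,605.9808

£14,605.98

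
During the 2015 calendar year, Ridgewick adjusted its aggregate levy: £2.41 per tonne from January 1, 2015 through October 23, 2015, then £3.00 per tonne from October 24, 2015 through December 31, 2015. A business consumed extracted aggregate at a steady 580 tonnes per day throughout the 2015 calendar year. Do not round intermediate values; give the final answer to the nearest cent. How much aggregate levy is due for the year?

£533,808.80

January 1 – October 23, 2015: 296 days × 580 tonnes/day = 171,680 tonnes at £2.41/tonne → £413,748.80
October 24 – December 31, 2015: 69 days × 580 tonnes/day = 40,020 tonnes at £3.00/tonne → £120,060.00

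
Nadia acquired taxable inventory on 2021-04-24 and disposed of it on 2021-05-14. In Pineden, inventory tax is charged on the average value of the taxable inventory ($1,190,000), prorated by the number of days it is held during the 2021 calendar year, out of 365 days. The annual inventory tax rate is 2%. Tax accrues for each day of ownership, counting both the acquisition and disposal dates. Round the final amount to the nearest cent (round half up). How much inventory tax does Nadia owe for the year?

Days held (2021-04-24 to 2021-05-14): 21 out of 365
Tax = $1,190,000 × 2% × 21/365 = $1,369.3151

$1,369.32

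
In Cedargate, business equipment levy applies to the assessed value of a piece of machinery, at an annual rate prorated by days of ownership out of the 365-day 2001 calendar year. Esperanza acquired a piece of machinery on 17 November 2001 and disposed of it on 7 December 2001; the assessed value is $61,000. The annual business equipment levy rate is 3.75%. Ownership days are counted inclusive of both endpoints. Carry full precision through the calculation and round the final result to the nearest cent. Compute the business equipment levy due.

$131.61

Days held (17 November – 7 December 2001): 21 out of 365
Tax = $61,000 × 3.75% × 21/365 = $131.6096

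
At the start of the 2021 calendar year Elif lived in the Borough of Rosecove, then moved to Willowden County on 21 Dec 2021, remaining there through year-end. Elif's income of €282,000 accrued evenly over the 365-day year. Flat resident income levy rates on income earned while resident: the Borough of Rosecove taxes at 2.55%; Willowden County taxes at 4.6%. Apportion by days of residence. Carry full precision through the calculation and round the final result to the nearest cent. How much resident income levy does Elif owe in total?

The Borough of Rosecove, 1 Jan – 20 Dec 2021: 354 days → €282,000 × 2.55% × 354/365 = €6,974.2849
Willowden County, 21 Dec – 31 Dec 2021: 11 days → €282,000 × 4.6% × 11/365 = €390.9370
Total = €7,365.2219

€7,365.22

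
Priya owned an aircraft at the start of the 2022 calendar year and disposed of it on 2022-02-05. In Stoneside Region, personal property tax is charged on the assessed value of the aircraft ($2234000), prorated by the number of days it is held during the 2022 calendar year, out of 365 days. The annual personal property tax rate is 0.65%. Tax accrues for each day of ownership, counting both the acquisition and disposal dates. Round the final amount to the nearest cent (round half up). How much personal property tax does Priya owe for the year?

Days held (2022-01-01 to 2022-02-05): 36 out of 365
Tax = $2234000 × 0.65% × 36/365 = $1432.2082

$1432.21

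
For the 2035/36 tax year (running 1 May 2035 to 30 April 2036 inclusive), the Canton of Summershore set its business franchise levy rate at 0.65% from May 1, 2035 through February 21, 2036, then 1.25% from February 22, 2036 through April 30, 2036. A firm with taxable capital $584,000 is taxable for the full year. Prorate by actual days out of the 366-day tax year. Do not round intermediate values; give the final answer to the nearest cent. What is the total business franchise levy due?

$4,456.59

May 1, 2035 – February 21, 2036: 297 days at 0.65% → $584,000 × 0.65% × 297/366 = $3,080.3607
February 22 – April 30, 2036: 69 days at 1.25% → $584,000 × 1.25% × 69/366 = $1,376.2295
Total = $4,456.5902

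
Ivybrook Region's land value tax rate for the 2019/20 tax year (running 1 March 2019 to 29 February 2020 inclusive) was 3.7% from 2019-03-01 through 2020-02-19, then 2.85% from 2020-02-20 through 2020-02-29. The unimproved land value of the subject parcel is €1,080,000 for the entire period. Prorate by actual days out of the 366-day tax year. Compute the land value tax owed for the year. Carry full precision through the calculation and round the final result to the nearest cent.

2019-03-01 to 2020-02-19: 356 days at 3.7% → €1,080,000 × 3.7% × 356/366 = €38,868.1967
2020-02-20 to 2020-02-29: 10 days at 2.85% → €1,080,000 × 2.85% × 10/366 = €840.9836
Total = €39,709.1803

€39,709.18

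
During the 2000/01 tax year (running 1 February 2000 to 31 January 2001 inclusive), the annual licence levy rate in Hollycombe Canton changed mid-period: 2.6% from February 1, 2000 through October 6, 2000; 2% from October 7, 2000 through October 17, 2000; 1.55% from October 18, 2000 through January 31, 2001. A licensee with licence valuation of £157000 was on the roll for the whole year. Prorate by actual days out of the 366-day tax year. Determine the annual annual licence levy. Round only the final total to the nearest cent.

February 1 – October 6, 2000: 249 days at 2.6% → £157000 × 2.6% × 249/366 = £2777.0984
October 7 – October 17, 2000: 11 days at 2% → £157000 × 2% × 11/366 = £94.3716
October 18, 2000 – January 31, 2001: 106 days at 1.55% → £157000 × 1.55% × 106/366 = £704.7842
Total = £3576.2541

£3576.25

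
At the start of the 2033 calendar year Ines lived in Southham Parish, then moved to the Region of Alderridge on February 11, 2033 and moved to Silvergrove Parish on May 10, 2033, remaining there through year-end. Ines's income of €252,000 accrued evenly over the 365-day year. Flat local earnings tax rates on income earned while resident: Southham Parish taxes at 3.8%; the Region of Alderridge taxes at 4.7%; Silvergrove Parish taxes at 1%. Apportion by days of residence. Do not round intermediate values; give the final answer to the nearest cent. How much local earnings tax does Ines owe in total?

€5,560.57

Southham Parish, January 1 – February 10, 2033: 41 days → €252,000 × 3.8% × 41/365 = €1,075.6603
The Region of Alderridge, February 11 – May 9, 2033: 88 days → €252,000 × 4.7% × 88/365 = €2,855.5397
Silvergrove Parish, May 10 – December 31, 2033: 236 days → €252,000 × 1% × 236/365 = €1,629.3699
Total = €5,560.5699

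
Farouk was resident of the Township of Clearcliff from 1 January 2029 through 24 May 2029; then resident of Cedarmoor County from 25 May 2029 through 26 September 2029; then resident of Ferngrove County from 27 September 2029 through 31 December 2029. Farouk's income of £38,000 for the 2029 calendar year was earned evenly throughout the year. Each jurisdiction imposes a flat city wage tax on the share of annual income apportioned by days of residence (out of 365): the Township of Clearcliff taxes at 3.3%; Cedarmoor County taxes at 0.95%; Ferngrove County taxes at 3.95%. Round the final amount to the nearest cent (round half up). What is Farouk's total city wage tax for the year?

£1,013.14

The Township of Clearcliff, 1 January – 24 May 2029: 144 days → £38,000 × 3.3% × 144/365 = £494.7288
Cedarmoor County, 25 May – 26 September 2029: 125 days → £38,000 × 0.95% × 125/365 = £123.6301
Ferngrove County, 27 September – 31 December 2029: 96 days → £38,000 × 3.95% × 96/365 = £394.7836
Total = £1,013.1425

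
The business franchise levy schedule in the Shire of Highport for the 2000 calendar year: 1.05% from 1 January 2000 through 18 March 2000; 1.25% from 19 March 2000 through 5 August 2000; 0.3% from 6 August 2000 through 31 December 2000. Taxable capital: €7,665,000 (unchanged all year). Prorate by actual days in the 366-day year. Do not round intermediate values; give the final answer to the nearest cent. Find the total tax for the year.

1 January – 18 March 2000: 78 days at 1.05% → €7,665,000 × 1.05% × 78/366 = €17,152.0082
19 March – 5 August 2000: 140 days at 1.25% → €7,665,000 × 1.25% × 140/366 = €36,649.5902
6 August – 31 December 2000: 148 days at 0.3% → €7,665,000 × 0.3% × 148/366 = €9,298.5246
Total = €63,100.1230

€63,100.12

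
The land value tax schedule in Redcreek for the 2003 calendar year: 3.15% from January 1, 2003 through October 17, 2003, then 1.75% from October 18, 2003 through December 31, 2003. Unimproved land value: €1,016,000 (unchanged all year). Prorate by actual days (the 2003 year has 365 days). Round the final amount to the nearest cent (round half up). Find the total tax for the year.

January 1 – October 17, 2003: 290 days at 3.15% → €1,016,000 × 3.15% × 290/365 = €25,427.8356
October 18 – December 31, 2003: 75 days at 1.75% → €1,016,000 × 1.75% × 75/365 = €3,653.4247
Total = €29,081.2603

€29,081.26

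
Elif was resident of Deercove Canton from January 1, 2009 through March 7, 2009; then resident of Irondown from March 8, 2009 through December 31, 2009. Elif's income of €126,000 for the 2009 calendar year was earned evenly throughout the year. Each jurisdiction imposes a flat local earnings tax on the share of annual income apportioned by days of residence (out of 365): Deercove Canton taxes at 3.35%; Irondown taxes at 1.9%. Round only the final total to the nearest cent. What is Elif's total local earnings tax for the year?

Deercove Canton, January 1 – March 7, 2009: 66 days → €126,000 × 3.35% × 66/365 = €763.2493
Irondown, March 8 – December 31, 2009: 299 days → €126,000 × 1.9% × 299/365 = €1,961.1123
Total = €2,724.3616

€2,724.36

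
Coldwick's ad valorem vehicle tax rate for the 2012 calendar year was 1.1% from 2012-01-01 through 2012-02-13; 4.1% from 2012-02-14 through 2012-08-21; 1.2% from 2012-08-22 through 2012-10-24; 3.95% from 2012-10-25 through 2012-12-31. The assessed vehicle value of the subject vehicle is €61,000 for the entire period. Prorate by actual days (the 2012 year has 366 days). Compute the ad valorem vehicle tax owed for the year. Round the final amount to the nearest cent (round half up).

€1,954.67

2012-01-01 to 2012-02-13: 44 days at 1.1% → €61,000 × 1.1% × 44/366 = €80.6667
2012-02-14 to 2012-08-21: 190 days at 4.1% → €61,000 × 4.1% × 190/366 = €1,298.3333
2012-08-22 to 2012-10-24: 64 days at 1.2% → €61,000 × 1.2% × 64/366 = €128.0000
2012-10-25 to 2012-12-31: 68 days at 3.95% → €61,000 × 3.95% × 68/366 = €447.6667
Total = €1,954.6667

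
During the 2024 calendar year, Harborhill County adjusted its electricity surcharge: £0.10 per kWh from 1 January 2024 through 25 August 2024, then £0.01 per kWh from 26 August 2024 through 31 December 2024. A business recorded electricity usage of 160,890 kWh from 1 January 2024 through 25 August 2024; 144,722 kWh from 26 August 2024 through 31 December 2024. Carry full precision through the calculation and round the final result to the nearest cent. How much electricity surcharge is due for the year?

1 January – 25 August 2024: 160,890 kWh at £0.10/kWh → £16,089.00
26 August – 31 December 2024: 144,722 kWh at £0.01/kWh → £1,447.22

£17,536.22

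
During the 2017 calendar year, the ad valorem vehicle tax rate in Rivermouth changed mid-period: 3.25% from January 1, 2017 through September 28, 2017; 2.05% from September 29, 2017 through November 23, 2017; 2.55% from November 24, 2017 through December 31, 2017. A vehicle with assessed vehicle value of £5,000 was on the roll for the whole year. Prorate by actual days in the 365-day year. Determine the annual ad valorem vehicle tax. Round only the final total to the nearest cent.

January 1 – September 28, 2017: 271 days at 3.25% → £5,000 × 3.25% × 271/365 = £120.6507
September 29 – November 23, 2017: 56 days at 2.05% → £5,000 × 2.05% × 56/365 = £15.7260
November 24 – December 31, 2017: 38 days at 2.55% → £5,000 × 2.55% × 38/365 = £13.2740
Total = £149.6507

£149.65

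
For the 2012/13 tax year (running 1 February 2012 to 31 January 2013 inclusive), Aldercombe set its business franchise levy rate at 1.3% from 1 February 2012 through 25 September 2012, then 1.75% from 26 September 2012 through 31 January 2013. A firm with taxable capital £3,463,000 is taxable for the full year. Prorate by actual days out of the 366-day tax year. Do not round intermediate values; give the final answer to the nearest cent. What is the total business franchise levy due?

£50,468.97

1 February – 25 September 2012: 238 days at 1.3% → £3,463,000 × 1.3% × 238/366 = £29,274.6503
26 September 2012 – 31 January 2013: 128 days at 1.75% → £3,463,000 × 1.75% × 128/366 = £21,194.3169
Total = £50,468.9672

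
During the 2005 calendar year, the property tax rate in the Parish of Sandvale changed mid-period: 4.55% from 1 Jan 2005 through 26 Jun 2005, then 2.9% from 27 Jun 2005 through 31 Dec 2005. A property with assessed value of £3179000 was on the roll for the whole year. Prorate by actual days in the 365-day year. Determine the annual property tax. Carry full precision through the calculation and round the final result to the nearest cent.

1 Jan – 26 Jun 2005: 177 days at 4.55% → £3179000 × 4.55% × 177/365 = £70142.6753
27 Jun – 31 Dec 2005: 188 days at 2.9% → £3179000 × 2.9% × 188/365 = £47484.6795
Total = £117627.3548

£117627.35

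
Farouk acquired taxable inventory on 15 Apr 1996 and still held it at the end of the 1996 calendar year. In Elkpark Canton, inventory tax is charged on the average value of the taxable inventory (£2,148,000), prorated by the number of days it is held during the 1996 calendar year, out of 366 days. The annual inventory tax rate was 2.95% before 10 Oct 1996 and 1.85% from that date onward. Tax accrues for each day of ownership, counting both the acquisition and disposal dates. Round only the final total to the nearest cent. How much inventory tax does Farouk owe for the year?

£39,828.97

15 Apr – 9 Oct 1996: 178 days at 2.95% → £2,148,000 × 2.95% × 178/366 = £30,817.3443
10 Oct – 31 Dec 1996: 83 days at 1.85% → £2,148,000 × 1.85% × 83/366 = £9,011.6230
Total = £39,828.9672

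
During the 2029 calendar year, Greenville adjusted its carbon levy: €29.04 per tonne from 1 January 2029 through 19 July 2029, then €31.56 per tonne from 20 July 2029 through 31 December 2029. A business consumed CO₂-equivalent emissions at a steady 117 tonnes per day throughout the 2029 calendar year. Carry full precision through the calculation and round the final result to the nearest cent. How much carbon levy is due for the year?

€1,288,801.80

1 January – 19 July 2029: 200 days × 117 tonnes/day = 23,400 tonnes at €29.04/tonne → €679,536.00
20 July – 31 December 2029: 165 days × 117 tonnes/day = 19,305 tonnes at €31.56/tonne → €609,265.80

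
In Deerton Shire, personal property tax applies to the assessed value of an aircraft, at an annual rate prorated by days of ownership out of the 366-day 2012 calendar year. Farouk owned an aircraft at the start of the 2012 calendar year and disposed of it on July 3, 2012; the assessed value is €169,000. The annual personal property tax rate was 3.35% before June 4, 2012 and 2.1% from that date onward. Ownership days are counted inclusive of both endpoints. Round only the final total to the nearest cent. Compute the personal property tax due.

€2,688.53

January 1 – June 3, 2012: 155 days at 3.35% → €169,000 × 3.35% × 155/366 = €2,397.6298
June 4 – July 3, 2012: 30 days at 2.1% → €169,000 × 2.1% × 30/366 = €290.9016
Total = €2,688.5314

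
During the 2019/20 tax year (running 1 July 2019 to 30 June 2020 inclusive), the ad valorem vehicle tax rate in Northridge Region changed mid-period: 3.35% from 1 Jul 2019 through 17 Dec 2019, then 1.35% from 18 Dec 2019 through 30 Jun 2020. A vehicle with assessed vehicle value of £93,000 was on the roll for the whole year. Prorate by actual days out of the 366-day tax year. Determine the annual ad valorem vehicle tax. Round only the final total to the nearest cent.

£2,119.43

1 Jul – 17 Dec 2019: 170 days at 3.35% → £93,000 × 3.35% × 170/366 = £1,447.0902
18 Dec 2019 – 30 Jun 2020: 196 days at 1.35% → £93,000 × 1.35% × 196/366 = £672.3443
Total = £2,119.4344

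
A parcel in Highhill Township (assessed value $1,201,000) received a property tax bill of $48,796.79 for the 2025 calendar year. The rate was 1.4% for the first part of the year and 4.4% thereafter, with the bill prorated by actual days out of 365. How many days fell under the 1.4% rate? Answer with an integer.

41 days

Let d = days at the first rate; then 365 − d days at the second rate.
$1,201,000 × [1.4%·d + 4.4%·(365−d)] / 365 = $48,796.79
Solving gives d = 41, so the new rate took effect on February 11, 2025.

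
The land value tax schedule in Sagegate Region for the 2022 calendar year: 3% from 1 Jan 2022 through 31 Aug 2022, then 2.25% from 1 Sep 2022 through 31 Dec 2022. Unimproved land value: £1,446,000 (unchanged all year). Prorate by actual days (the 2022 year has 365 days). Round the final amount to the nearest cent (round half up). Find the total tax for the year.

£39,755.10

1 Jan – 31 Aug 2022: 243 days at 3% → £1,446,000 × 3% × 243/365 = £28,880.3836
1 Sep – 31 Dec 2022: 122 days at 2.25% → £1,446,000 × 2.25% × 122/365 = £10,874.7123
Total = £39,755.0959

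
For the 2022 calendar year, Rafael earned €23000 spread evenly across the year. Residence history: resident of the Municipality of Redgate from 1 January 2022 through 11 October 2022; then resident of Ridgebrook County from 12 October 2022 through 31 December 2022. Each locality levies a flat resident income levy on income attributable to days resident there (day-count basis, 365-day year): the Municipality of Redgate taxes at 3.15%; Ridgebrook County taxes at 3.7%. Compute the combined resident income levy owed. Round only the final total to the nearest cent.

€752.57

The Municipality of Redgate, 1 January – 11 October 2022: 284 days → €23000 × 3.15% × 284/365 = €563.7205
Ridgebrook County, 12 October – 31 December 2022: 81 days → €23000 × 3.7% × 81/365 = €188.8521
Total = €752.5726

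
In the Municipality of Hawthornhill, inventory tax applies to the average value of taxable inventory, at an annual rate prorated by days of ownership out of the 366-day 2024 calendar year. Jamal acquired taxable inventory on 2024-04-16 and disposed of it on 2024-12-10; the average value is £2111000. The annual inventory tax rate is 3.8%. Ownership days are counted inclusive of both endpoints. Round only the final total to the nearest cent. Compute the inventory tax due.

£52382.79

Days held (2024-04-16 to 2024-12-10): 239 out of 366
Tax = £2111000 × 3.8% × 239/366 = £52382.7923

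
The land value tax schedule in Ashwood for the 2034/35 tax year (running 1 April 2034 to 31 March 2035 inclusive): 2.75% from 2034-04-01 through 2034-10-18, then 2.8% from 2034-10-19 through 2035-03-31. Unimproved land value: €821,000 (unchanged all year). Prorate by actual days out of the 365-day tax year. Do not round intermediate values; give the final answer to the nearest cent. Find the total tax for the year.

€22,761.94

2034-04-01 to 2034-10-18: 201 days at 2.75% → €821,000 × 2.75% × 201/365 = €12,433.0890
2034-10-19 to 2035-03-31: 164 days at 2.8% → €821,000 × 2.8% × 164/365 = €10,328.8548
Total = €22,761.9438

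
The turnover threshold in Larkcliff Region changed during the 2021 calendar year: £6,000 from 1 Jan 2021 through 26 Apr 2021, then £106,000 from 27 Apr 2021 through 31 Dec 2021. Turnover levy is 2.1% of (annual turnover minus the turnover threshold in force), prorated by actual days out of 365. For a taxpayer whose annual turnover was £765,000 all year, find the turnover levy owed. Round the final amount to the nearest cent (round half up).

£14,506.40

1 Jan – 26 Apr 2021: 116 days, exemption £6,000 → (£765,000 − £6,000) × 2.1% × 116/365 = £5,065.5452
27 Apr – 31 Dec 2021: 249 days, exemption £106,000 → (£765,000 − £106,000) × 2.1% × 249/365 = £9,440.8521
Total = £14,506.3973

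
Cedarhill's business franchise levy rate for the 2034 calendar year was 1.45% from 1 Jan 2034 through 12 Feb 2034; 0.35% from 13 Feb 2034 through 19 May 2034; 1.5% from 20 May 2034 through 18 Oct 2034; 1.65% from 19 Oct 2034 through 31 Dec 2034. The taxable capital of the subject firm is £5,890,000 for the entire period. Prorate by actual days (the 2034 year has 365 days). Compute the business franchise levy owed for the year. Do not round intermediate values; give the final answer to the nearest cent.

1 Jan – 12 Feb 2034: 43 days at 1.45% → £5,890,000 × 1.45% × 43/365 = £10,061.4110
13 Feb – 19 May 2034: 96 days at 0.35% → £5,890,000 × 0.35% × 96/365 = £5,422.0274
20 May – 18 Oct 2034: 152 days at 1.5% → £5,890,000 × 1.5% × 152/365 = £36,792.3288
19 Oct – 31 Dec 2034: 74 days at 1.65% → £5,890,000 × 1.65% × 74/365 = £19,703.2603
Total = £71,979.0274

£71,979.03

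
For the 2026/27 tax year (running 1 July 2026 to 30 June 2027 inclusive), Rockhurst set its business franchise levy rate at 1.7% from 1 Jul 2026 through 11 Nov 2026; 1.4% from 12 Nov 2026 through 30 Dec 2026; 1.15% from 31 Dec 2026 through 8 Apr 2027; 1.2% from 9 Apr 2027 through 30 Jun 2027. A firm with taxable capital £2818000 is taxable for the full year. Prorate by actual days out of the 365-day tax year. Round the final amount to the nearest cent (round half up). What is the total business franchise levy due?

£39363.21

1 Jul – 11 Nov 2026: 134 days at 1.7% → £2818000 × 1.7% × 134/365 = £17587.4082
12 Nov – 30 Dec 2026: 49 days at 1.4% → £2818000 × 1.4% × 49/365 = £5296.2959
31 Dec 2026 – 8 Apr 2027: 99 days at 1.15% → £2818000 × 1.15% × 99/365 = £8789.8438
9 Apr – 30 Jun 2027: 83 days at 1.2% → £2818000 × 1.2% × 83/365 = £7689.6658
Total = £39363.2137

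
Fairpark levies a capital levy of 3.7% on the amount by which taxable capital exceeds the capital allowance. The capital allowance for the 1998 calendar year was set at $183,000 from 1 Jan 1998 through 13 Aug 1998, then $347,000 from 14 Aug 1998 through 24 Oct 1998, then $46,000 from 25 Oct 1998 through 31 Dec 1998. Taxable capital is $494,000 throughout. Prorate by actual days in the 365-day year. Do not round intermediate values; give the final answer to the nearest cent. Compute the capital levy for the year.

1 Jan – 13 Aug 1998: 225 days, exemption $183,000 → ($494,000 − $183,000) × 3.7% × 225/365 = $7,093.3562
14 Aug – 24 Oct 1998: 72 days, exemption $347,000 → ($494,000 − $347,000) × 3.7% × 72/365 = $1,072.8986
25 Oct – 31 Dec 1998: 68 days, exemption $46,000 → ($494,000 − $46,000) × 3.7% × 68/365 = $3,088.1315
Total = $11,254.3863

$11,254.39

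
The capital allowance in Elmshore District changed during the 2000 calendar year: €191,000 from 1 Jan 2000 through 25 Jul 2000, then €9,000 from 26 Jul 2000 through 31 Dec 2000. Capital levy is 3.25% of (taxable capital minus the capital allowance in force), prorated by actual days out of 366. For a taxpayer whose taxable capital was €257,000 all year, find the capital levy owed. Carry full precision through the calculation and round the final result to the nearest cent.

1 Jan – 25 Jul 2000: 207 days, exemption €191,000 → (€257,000 − €191,000) × 3.25% × 207/366 = €1,213.1557
26 Jul – 31 Dec 2000: 159 days, exemption €9,000 → (€257,000 − €9,000) × 3.25% × 159/366 = €3,501.4754
Total = €4,714.6311

€4,714.63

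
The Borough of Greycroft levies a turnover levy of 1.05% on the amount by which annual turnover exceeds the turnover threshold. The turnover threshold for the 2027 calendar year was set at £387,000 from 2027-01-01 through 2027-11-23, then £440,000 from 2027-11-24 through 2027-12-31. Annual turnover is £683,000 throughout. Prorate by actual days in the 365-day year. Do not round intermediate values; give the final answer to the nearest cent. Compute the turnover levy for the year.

£3,050.06

2027-01-01 to 2027-11-23: 327 days, exemption £387,000 → (£683,000 − £387,000) × 1.05% × 327/365 = £2,784.4274
2027-11-24 to 2027-12-31: 38 days, exemption £440,000 → (£683,000 − £440,000) × 1.05% × 38/365 = £265.6356
Total = £3,050.0630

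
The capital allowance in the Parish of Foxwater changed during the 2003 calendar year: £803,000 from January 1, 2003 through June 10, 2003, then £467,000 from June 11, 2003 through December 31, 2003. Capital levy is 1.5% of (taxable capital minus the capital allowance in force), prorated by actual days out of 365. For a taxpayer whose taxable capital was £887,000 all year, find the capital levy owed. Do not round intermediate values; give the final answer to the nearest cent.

£4,076.88

January 1 – June 10, 2003: 161 days, exemption £803,000 → (£887,000 − £803,000) × 1.5% × 161/365 = £555.7808
June 11 – December 31, 2003: 204 days, exemption £467,000 → (£887,000 − £467,000) × 1.5% × 204/365 = £3,521.0959
Total = £4,076.8767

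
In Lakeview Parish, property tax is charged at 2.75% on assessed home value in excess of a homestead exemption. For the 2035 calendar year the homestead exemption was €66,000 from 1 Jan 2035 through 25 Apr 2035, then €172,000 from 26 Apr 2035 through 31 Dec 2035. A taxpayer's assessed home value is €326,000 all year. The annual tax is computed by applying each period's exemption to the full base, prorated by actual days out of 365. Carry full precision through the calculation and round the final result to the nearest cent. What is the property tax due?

€5,153.42

1 Jan – 25 Apr 2035: 115 days, exemption €66,000 → (€326,000 − €66,000) × 2.75% × 115/365 = €2,252.7397
26 Apr – 31 Dec 2035: 250 days, exemption €172,000 → (€326,000 − €172,000) × 2.75% × 250/365 = €2,900.6849
Total = €5,153.4247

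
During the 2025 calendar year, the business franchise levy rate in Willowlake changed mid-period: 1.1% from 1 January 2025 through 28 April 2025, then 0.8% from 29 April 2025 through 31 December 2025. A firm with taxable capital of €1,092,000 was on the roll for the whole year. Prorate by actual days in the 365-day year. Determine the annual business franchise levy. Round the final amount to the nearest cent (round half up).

1 January – 28 April 2025: 118 days at 1.1% → €1,092,000 × 1.1% × 118/365 = €3,883.3315
29 April – 31 December 2025: 247 days at 0.8% → €1,092,000 × 0.8% × 247/365 = €5,911.7589
Total = €9,795.0904

€9,795.09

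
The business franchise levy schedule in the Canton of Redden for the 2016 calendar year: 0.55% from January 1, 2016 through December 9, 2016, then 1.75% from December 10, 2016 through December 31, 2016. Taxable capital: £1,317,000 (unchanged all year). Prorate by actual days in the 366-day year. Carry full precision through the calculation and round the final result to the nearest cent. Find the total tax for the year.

£8,193.47

January 1 – December 9, 2016: 344 days at 0.55% → £1,317,000 × 0.55% × 344/366 = £6,808.0984
December 10 – December 31, 2016: 22 days at 1.75% → £1,317,000 × 1.75% × 22/366 = £1,385.3689
Total = £8,193.4672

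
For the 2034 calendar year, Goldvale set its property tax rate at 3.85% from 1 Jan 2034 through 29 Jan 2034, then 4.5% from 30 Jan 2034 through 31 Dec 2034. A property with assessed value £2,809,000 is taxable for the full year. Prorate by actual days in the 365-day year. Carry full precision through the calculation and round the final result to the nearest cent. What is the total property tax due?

£124,954.32

1 Jan – 29 Jan 2034: 29 days at 3.85% → £2,809,000 × 3.85% × 29/365 = £8,592.4616
30 Jan – 31 Dec 2034: 336 days at 4.5% → £2,809,000 × 4.5% × 336/365 = £116,361.8630
Total = £124,954.3247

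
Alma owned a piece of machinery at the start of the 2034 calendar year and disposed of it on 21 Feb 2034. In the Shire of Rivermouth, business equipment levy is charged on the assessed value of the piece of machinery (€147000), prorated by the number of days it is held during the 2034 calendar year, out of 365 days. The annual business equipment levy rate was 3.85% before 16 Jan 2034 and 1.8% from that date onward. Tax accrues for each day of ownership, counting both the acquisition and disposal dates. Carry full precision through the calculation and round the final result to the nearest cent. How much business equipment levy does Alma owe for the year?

€500.81

1 Jan – 15 Jan 2034: 15 days at 3.85% → €147000 × 3.85% × 15/365 = €232.5822
16 Jan – 21 Feb 2034: 37 days at 1.8% → €147000 × 1.8% × 37/365 = €268.2247
Total = €500.8068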